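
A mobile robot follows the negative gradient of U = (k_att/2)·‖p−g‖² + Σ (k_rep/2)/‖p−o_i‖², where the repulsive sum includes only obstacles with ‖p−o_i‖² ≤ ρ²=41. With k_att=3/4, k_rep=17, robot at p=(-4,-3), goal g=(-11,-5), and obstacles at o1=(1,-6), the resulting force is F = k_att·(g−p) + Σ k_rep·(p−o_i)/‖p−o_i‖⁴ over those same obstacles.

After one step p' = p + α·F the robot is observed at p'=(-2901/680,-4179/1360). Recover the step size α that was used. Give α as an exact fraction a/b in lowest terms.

F_att = 3/4·(g−p) = 3/4·(-7,-2) = (-5.2500,-1.5000)
o1: d²=34 ≤ ρ²=41; F_rep = 17·(-5,3)/34² = (-0.0735,0.0441)
F = F_att + ΣF_rep = (-5.3235,-1.4559)
Δp = p'−p = (-0.2662,-0.0728); α = Δx/Fx = (-181/680) / (-181/34) = 1/20
check: Δy/Fy = (-99/1360) / (-99/68) = 1/20 ✓

α = 1/20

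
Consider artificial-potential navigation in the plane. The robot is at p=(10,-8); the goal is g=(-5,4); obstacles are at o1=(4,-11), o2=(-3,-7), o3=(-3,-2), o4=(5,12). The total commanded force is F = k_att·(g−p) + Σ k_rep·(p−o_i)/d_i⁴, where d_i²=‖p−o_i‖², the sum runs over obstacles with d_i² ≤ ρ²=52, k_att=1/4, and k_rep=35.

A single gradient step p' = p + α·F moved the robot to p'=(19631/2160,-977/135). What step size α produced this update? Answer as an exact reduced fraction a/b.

α = 1/4

F_att = 1/4·(g−p) = 1/4·(-15,12) = (-3.7500,3.0000)
o1: d²=45 ≤ ρ²=52; F_rep = 35·(6,3)/45² = (0.1037,0.0519)
o2: d²=170 > ρ²=52 → inactive
o3: d²=205 > ρ²=52 → inactive
o4: d²=425 > ρ²=52 → inactive
F = F_att + ΣF_rep = (-3.6463,3.0519)
Δp = p'−p = (-0.9116,0.7630); α = Δx/Fx = (-1969/2160) / (-1969/540) = 1/4
check: Δy/Fy = (103/135) / (412/135) = 1/4 ✓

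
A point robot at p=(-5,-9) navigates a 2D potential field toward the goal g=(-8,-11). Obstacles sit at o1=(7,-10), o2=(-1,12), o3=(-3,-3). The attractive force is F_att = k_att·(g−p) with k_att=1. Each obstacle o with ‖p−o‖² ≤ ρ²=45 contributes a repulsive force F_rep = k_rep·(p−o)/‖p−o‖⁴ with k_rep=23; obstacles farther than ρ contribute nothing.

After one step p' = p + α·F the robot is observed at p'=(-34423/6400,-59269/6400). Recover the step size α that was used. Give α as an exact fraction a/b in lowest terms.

α = 1/8

F_att = 1·(g−p) = 1·(-3,-2) = (-3.0000,-2.0000)
o1: d²=145 > ρ²=45 → inactive
o2: d²=457 > ρ²=45 → inactive
o3: d²=40 ≤ ρ²=45; F_rep = 23·(-2,-6)/40² = (-0.0288,-0.0862)
F = F_att + ΣF_rep = (-3.0288,-2.0863)
Δp = p'−p = (-0.3786,-0.2608); α = Δx/Fx = (-2423/6400) / (-2423/800) = 1/8
check: Δy/Fy = (-1669/6400) / (-1669/800) = 1/8 ✓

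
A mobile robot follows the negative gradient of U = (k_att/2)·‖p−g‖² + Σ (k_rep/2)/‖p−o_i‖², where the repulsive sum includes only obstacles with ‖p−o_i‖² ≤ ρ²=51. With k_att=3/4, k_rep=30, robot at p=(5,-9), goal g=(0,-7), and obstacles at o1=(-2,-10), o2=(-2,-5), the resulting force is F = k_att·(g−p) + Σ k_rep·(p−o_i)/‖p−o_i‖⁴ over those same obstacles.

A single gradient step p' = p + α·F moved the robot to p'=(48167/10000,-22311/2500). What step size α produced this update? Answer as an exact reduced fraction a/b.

α = 1/20

F_att = 3/4·(g−p) = 3/4·(-5,2) = (-3.7500,1.5000)
o1: d²=50 ≤ ρ²=51; F_rep = 30·(7,1)/50² = (0.0840,0.0120)
o2: d²=65 > ρ²=51 → inactive
F = F_att + ΣF_rep = (-3.6660,1.5120)
Δp = p'−p = (-0.1833,0.0756); α = Δx/Fx = (-1833/10000) / (-1833/500) = 1/20
check: Δy/Fy = (189/2500) / (189/125) = 1/20 ✓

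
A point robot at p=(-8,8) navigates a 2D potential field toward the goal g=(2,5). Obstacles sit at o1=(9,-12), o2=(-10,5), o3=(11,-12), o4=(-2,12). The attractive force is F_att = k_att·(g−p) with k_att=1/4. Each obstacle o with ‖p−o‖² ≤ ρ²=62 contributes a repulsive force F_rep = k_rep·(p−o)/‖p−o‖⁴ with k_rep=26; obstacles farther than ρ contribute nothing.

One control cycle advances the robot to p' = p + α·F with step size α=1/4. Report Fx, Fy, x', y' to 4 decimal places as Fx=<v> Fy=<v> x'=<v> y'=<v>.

F_att = 1/4·(g−p) = 1/4·(10,-3) = (2.5000,-0.7500)
o1: d²=689 > ρ²=62 → inactive
o2: d²=13 ≤ ρ²=62; F_rep = 26·(2,3)/13² = (0.3077,0.4615)
o3: d²=761 > ρ²=62 → inactive
o4: d²=52 ≤ ρ²=62; F_rep = 26·(-6,-4)/52² = (-0.0577,-0.0385)
F = F_att + ΣF_rep = (2.7500,-0.3269)
p' = p + 1/4·F = (-7.3125,7.9183)

Fx=2.7500 Fy=-0.3269 x'=-7.3125 y'=7.9183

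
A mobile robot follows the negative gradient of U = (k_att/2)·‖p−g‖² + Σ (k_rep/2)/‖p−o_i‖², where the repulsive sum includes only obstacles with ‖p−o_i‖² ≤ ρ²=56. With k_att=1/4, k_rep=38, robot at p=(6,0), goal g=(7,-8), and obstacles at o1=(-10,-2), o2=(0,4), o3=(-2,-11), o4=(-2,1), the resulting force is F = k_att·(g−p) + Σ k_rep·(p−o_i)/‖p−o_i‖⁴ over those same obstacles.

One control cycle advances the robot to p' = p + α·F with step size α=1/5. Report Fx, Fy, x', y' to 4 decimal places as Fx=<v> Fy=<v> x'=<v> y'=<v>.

Fx=0.3343 Fy=-2.0562 x'=6.0669 y'=-0.4112

F_att = 1/4·(g−p) = 1/4·(1,-8) = (0.2500,-2.0000)
o1: d²=260 > ρ²=56 → inactive
o2: d²=52 ≤ ρ²=56; F_rep = 38·(6,-4)/52² = (0.0843,-0.0562)
o3: d²=185 > ρ²=56 → inactive
o4: d²=65 > ρ²=56 → inactive
F = F_att + ΣF_rep = (0.3343,-2.0562)
p' = p + 1/5·F = (6.0669,-0.4112)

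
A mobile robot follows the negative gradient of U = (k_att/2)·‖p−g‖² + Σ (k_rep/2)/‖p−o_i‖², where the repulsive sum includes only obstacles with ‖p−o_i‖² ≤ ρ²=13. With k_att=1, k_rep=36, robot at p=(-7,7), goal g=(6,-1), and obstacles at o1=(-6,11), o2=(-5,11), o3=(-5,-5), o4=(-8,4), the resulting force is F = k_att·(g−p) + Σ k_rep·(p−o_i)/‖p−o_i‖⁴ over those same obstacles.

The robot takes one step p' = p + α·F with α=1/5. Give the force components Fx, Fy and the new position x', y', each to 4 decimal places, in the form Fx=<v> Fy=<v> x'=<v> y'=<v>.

Fx=13.3600 Fy=-6.9200 x'=-4.3280 y'=5.6160

F_att = 1·(g−p) = 1·(13,-8) = (13.0000,-8.0000)
o1: d²=17 > ρ²=13 → inactive
o2: d²=20 > ρ²=13 → inactive
o3: d²=148 > ρ²=13 → inactive
o4: d²=10 ≤ ρ²=13; F_rep = 36·(1,3)/10² = (0.3600,1.0800)
F = F_att + ΣF_rep = (13.3600,-6.9200)
p' = p + 1/5·F = (-4.3280,5.6160)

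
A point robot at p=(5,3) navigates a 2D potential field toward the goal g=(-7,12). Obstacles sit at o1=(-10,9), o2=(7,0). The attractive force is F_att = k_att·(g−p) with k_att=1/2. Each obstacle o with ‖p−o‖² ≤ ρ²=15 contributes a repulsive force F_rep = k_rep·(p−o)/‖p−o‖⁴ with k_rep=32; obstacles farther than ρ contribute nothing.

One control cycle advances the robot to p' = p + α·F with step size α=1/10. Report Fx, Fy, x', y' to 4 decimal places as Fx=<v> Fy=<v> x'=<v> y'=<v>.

F_att = 1/2·(g−p) = 1/2·(-12,9) = (-6.0000,4.5000)
o1: d²=261 > ρ²=15 → inactive
o2: d²=13 ≤ ρ²=15; F_rep = 32·(-2,3)/13² = (-0.3787,0.5680)
F = F_att + ΣF_rep = (-6.3787,5.0680)
p' = p + 1/10·F = (4.3621,3.5068)

Fx=-6.3787 Fy=5.0680 x'=4.3621 y'=3.5068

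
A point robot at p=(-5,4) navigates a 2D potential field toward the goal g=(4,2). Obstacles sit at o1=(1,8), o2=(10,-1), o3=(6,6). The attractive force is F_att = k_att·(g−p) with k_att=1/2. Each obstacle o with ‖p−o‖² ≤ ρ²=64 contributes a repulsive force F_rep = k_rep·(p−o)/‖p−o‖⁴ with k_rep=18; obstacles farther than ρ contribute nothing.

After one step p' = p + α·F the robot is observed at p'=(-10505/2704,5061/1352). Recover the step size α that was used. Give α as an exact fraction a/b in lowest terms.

F_att = 1/2·(g−p) = 1/2·(9,-2) = (4.5000,-1.0000)
o1: d²=52 ≤ ρ²=64; F_rep = 18·(-6,-4)/52² = (-0.0399,-0.0266)
o2: d²=250 > ρ²=64 → inactive
o3: d²=125 > ρ²=64 → inactive
F = F_att + ΣF_rep = (4.4601,-1.0266)
Δp = p'−p = (1.1150,-0.2567); α = Δx/Fx = (3015/2704) / (3015/676) = 1/4
check: Δy/Fy = (-347/1352) / (-347/338) = 1/4 ✓

α = 1/4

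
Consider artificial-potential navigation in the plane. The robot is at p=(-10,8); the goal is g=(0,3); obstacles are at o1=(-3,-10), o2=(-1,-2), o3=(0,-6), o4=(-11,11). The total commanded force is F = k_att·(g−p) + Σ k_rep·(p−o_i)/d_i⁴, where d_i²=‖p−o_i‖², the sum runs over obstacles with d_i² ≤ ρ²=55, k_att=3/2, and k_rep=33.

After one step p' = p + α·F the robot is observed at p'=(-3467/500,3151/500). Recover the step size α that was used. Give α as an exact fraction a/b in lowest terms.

F_att = 3/2·(g−p) = 3/2·(10,-5) = (15.0000,-7.5000)
o1: d²=373 > ρ²=55 → inactive
o2: d²=181 > ρ²=55 → inactive
o3: d²=296 > ρ²=55 → inactive
o4: d²=10 ≤ ρ²=55; F_rep = 33·(1,-3)/10² = (0.3300,-0.9900)
F = F_att + ΣF_rep = (15.3300,-8.4900)
Δp = p'−p = (3.0660,-1.6980); α = Δx/Fx = (1533/500) / (1533/100) = 1/5
check: Δy/Fy = (-849/500) / (-849/100) = 1/5 ✓

α = 1/5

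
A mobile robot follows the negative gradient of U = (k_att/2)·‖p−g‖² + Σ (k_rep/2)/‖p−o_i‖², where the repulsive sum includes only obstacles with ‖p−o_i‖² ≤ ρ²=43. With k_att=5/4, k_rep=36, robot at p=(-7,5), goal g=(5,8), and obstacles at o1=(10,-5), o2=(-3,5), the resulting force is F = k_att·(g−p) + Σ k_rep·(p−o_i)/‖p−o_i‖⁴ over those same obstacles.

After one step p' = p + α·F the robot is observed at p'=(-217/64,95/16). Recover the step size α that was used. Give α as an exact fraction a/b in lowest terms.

α = 1/4

F_att = 5/4·(g−p) = 5/4·(12,3) = (15.0000,3.7500)
o1: d²=389 > ρ²=43 → inactive
o2: d²=16 ≤ ρ²=43; F_rep = 36·(-4,0)/16² = (-0.5625,0.0000)
F = F_att + ΣF_rep = (14.4375,3.7500)
Δp = p'−p = (3.6094,0.9375); α = Δx/Fx = (231/64) / (231/16) = 1/4
check: Δy/Fy = (15/16) / (15/4) = 1/4 ✓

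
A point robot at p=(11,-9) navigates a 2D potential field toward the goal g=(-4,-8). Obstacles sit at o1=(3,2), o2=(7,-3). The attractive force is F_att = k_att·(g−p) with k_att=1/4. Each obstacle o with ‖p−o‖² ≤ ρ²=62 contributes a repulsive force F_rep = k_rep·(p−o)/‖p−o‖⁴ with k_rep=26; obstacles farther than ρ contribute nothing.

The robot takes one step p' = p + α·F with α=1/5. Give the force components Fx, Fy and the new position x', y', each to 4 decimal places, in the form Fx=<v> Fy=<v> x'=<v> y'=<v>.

Fx=-3.7115 Fy=0.1923 x'=10.2577 y'=-8.9615

F_att = 1/4·(g−p) = 1/4·(-15,1) = (-3.7500,0.2500)
o1: d²=185 > ρ²=62 → inactive
o2: d²=52 ≤ ρ²=62; F_rep = 26·(4,-6)/52² = (0.0385,-0.0577)
F = F_att + ΣF_rep = (-3.7115,0.1923)
p' = p + 1/5·F = (10.2577,-8.9615)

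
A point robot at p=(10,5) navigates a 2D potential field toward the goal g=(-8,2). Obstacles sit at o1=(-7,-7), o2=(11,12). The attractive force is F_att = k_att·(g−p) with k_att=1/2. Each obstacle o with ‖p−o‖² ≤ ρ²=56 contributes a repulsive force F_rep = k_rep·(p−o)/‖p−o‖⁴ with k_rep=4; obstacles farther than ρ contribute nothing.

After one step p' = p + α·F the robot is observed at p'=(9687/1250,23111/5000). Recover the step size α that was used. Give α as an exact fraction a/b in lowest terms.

α = 1/4

F_att = 1/2·(g−p) = 1/2·(-18,-3) = (-9.0000,-1.5000)
o1: d²=433 > ρ²=56 → inactive
o2: d²=50 ≤ ρ²=56; F_rep = 4·(-1,-7)/50² = (-0.0016,-0.0112)
F = F_att + ΣF_rep = (-9.0016,-1.5112)
Δp = p'−p = (-2.2504,-0.3778); α = Δx/Fx = (-2813/1250) / (-5626/625) = 1/4
check: Δy/Fy = (-1889/5000) / (-1889/1250) = 1/4 ✓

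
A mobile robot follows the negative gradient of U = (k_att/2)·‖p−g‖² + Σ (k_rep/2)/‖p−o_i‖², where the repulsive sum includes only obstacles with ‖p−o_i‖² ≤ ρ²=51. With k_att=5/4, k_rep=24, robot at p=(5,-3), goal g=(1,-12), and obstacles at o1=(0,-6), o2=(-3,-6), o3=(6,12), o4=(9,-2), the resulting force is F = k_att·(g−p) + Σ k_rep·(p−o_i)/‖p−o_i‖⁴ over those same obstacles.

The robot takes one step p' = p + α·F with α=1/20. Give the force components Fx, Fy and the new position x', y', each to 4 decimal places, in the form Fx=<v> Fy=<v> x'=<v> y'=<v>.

F_att = 5/4·(g−p) = 5/4·(-4,-9) = (-5.0000,-11.2500)
o1: d²=34 ≤ ρ²=51; F_rep = 24·(5,3)/34² = (0.1038,0.0623)
o2: d²=73 > ρ²=51 → inactive
o3: d²=226 > ρ²=51 → inactive
o4: d²=17 ≤ ρ²=51; F_rep = 24·(-4,-1)/17² = (-0.3322,-0.0830)
F = F_att + ΣF_rep = (-5.2284,-11.2708)
p' = p + 1/20·F = (4.7386,-3.5635)

Fx=-5.2284 Fy=-11.2708 x'=4.7386 y'=-3.5635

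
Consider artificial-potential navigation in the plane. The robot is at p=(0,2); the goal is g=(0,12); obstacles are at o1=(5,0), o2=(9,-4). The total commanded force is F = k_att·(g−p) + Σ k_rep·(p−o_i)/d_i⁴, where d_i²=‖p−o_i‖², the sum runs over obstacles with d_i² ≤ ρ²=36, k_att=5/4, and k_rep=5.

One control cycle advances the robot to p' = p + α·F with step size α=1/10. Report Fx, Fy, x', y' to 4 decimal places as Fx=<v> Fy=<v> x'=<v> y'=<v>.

Fx=-0.0297 Fy=12.5119 x'=-0.0030 y'=3.2512

F_att = 5/4·(g−p) = 5/4·(0,10) = (0.0000,12.5000)
o1: d²=29 ≤ ρ²=36; F_rep = 5·(-5,2)/29² = (-0.0297,0.0119)
o2: d²=117 > ρ²=36 → inactive
F = F_att + ΣF_rep = (-0.0297,12.5119)
p' = p + 1/10·F = (-0.0030,3.2512)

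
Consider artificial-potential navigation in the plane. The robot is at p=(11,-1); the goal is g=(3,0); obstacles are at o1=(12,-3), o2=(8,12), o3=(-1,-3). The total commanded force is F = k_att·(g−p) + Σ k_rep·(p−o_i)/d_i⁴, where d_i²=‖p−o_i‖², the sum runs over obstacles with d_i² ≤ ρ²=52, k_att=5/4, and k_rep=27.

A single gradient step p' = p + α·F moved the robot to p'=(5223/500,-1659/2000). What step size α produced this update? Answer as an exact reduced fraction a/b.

α = 1/20

F_att = 5/4·(g−p) = 5/4·(-8,1) = (-10.0000,1.2500)
o1: d²=5 ≤ ρ²=52; F_rep = 27·(-1,2)/5² = (-1.0800,2.1600)
o2: d²=178 > ρ²=52 → inactive
o3: d²=148 > ρ²=52 → inactive
F = F_att + ΣF_rep = (-11.0800,3.4100)
Δp = p'−p = (-0.5540,0.1705); α = Δx/Fx = (-277/500) / (-277/25) = 1/20
check: Δy/Fy = (341/2000) / (341/100) = 1/20 ✓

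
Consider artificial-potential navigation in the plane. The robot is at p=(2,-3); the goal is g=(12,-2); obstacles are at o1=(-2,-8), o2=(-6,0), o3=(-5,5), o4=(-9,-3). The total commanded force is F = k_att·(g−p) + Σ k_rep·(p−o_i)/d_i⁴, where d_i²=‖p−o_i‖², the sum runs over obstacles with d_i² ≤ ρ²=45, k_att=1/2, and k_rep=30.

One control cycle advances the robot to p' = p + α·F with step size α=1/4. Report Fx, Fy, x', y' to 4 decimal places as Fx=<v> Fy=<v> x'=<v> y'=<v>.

F_att = 1/2·(g−p) = 1/2·(10,1) = (5.0000,0.5000)
o1: d²=41 ≤ ρ²=45; F_rep = 30·(4,5)/41² = (0.0714,0.0892)
o2: d²=73 > ρ²=45 → inactive
o3: d²=113 > ρ²=45 → inactive
o4: d²=121 > ρ²=45 → inactive
F = F_att + ΣF_rep = (5.0714,0.5892)
p' = p + 1/4·F = (3.2678,-2.8527)

Fx=5.0714 Fy=0.5892 x'=3.2678 y'=-2.8527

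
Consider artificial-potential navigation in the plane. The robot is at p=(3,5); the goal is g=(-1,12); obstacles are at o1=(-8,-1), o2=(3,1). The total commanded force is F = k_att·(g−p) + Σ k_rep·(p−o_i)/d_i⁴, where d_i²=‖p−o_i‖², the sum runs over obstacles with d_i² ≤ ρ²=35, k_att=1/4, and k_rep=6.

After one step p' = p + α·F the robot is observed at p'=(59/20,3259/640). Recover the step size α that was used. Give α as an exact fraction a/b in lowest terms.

α = 1/20

F_att = 1/4·(g−p) = 1/4·(-4,7) = (-1.0000,1.7500)
o1: d²=157 > ρ²=35 → inactive
o2: d²=16 ≤ ρ²=35; F_rep = 6·(0,4)/16² = (0.0000,0.0938)
F = F_att + ΣF_rep = (-1.0000,1.8438)
Δp = p'−p = (-0.0500,0.0922); α = Δx/Fx = (-1/20) / (-1) = 1/20
check: Δy/Fy = (59/640) / (59/32) = 1/20 ✓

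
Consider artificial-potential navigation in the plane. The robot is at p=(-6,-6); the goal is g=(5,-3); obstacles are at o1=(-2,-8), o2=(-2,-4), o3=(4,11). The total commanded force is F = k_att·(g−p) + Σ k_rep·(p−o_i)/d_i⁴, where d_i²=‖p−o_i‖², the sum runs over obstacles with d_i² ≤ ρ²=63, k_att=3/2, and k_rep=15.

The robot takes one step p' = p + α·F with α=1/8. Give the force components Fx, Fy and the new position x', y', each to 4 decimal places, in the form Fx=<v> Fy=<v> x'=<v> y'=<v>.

F_att = 3/2·(g−p) = 3/2·(11,3) = (16.5000,4.5000)
o1: d²=20 ≤ ρ²=63; F_rep = 15·(-4,2)/20² = (-0.1500,0.0750)
o2: d²=20 ≤ ρ²=63; F_rep = 15·(-4,-2)/20² = (-0.1500,-0.0750)
o3: d²=389 > ρ²=63 → inactive
F = F_att + ΣF_rep = (16.2000,4.5000)
p' = p + 1/8·F = (-3.9750,-5.4375)

Fx=16.2000 Fy=4.5000 x'=-3.9750 y'=-5.4375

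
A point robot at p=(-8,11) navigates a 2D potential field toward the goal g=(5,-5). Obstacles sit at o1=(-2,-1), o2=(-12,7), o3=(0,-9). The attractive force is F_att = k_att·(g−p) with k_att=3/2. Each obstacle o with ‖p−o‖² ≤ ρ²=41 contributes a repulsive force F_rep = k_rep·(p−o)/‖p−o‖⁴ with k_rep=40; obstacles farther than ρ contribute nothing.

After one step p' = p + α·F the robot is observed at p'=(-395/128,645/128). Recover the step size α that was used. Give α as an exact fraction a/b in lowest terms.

α = 1/4

F_att = 3/2·(g−p) = 3/2·(13,-16) = (19.5000,-24.0000)
o1: d²=180 > ρ²=41 → inactive
o2: d²=32 ≤ ρ²=41; F_rep = 40·(4,4)/32² = (0.1562,0.1562)
o3: d²=464 > ρ²=41 → inactive
F = F_att + ΣF_rep = (19.6562,-23.8438)
Δp = p'−p = (4.9141,-5.9609); α = Δx/Fx = (629/128) / (629/32) = 1/4
check: Δy/Fy = (-763/128) / (-763/32) = 1/4 ✓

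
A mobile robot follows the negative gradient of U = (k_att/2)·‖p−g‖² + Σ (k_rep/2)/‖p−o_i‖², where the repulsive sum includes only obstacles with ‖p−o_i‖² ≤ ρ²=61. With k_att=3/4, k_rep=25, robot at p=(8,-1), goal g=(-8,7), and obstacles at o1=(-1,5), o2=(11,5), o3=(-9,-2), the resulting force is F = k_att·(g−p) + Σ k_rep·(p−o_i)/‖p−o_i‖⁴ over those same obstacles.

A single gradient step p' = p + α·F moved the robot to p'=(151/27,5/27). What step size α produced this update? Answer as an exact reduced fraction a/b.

α = 1/5

F_att = 3/4·(g−p) = 3/4·(-16,8) = (-12.0000,6.0000)
o1: d²=117 > ρ²=61 → inactive
o2: d²=45 ≤ ρ²=61; F_rep = 25·(-3,-6)/45² = (-0.0370,-0.0741)
o3: d²=290 > ρ²=61 → inactive
F = F_att + ΣF_rep = (-12.0370,5.9259)
Δp = p'−p = (-2.4074,1.1852); α = Δx/Fx = (-65/27) / (-325/27) = 1/5
check: Δy/Fy = (32/27) / (160/27) = 1/5 ✓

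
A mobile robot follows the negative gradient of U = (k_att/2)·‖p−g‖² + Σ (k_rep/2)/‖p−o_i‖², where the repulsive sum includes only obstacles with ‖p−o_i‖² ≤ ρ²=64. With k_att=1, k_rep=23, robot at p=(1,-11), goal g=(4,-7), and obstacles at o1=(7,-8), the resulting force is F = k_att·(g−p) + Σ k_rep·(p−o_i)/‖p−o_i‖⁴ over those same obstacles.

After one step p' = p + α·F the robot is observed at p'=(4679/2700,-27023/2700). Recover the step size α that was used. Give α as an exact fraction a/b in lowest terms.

α = 1/4

F_att = 1·(g−p) = 1·(3,4) = (3.0000,4.0000)
o1: d²=45 ≤ ρ²=64; F_rep = 23·(-6,-3)/45² = (-0.0681,-0.0341)
F = F_att + ΣF_rep = (2.9319,3.9659)
Δp = p'−p = (0.7330,0.9915); α = Δx/Fx = (1979/2700) / (1979/675) = 1/4
check: Δy/Fy = (2677/2700) / (2677/675) = 1/4 ✓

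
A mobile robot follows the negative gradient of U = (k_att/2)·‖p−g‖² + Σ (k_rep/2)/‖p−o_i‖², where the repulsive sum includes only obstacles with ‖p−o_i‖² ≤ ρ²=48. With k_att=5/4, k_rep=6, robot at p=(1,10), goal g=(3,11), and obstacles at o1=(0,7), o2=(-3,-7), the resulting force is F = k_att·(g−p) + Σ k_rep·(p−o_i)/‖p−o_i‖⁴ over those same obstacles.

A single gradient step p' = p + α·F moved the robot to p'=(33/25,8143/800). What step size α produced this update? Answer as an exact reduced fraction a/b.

F_att = 5/4·(g−p) = 5/4·(2,1) = (2.5000,1.2500)
o1: d²=10 ≤ ρ²=48; F_rep = 6·(1,3)/10² = (0.0600,0.1800)
o2: d²=305 > ρ²=48 → inactive
F = F_att + ΣF_rep = (2.5600,1.4300)
Δp = p'−p = (0.3200,0.1787); α = Δx/Fx = (8/25) / (64/25) = 1/8
check: Δy/Fy = (143/800) / (143/100) = 1/8 ✓

α = 1/8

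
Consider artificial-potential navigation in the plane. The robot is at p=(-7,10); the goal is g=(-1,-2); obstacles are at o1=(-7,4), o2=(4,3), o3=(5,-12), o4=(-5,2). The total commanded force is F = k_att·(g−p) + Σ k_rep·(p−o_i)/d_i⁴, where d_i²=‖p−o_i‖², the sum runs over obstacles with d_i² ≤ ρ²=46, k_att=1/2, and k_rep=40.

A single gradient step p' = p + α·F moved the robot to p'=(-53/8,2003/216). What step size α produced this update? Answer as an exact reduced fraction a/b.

α = 1/8

F_att = 1/2·(g−p) = 1/2·(6,-12) = (3.0000,-6.0000)
o1: d²=36 ≤ ρ²=46; F_rep = 40·(0,6)/36² = (0.0000,0.1852)
o2: d²=170 > ρ²=46 → inactive
o3: d²=628 > ρ²=46 → inactive
o4: d²=68 > ρ²=46 → inactive
F = F_att + ΣF_rep = (3.0000,-5.8148)
Δp = p'−p = (0.3750,-0.7269); α = Δx/Fx = (3/8) / (3) = 1/8
check: Δy/Fy = (-157/216) / (-157/27) = 1/8 ✓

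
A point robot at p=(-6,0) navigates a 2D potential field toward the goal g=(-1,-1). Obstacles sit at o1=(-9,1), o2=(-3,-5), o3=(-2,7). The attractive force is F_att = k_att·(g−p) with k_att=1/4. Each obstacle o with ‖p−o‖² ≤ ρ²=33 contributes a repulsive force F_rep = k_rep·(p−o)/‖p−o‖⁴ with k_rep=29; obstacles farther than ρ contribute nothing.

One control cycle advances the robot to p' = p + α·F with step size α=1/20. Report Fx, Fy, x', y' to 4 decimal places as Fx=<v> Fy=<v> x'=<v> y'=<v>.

F_att = 1/4·(g−p) = 1/4·(5,-1) = (1.2500,-0.2500)
o1: d²=10 ≤ ρ²=33; F_rep = 29·(3,-1)/10² = (0.8700,-0.2900)
o2: d²=34 > ρ²=33 → inactive
o3: d²=65 > ρ²=33 → inactive
F = F_att + ΣF_rep = (2.1200,-0.5400)
p' = p + 1/20·F = (-5.8940,-0.0270)

Fx=2.1200 Fy=-0.5400 x'=-5.8940 y'=-0.0270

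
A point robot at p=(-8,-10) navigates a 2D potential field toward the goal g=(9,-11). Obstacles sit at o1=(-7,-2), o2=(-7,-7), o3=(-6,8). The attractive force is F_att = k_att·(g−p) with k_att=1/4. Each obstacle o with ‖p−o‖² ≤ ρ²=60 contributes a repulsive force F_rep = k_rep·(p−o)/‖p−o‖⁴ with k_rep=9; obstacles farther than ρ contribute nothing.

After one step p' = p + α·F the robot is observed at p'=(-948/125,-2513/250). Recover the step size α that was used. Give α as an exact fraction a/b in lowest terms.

α = 1/10

F_att = 1/4·(g−p) = 1/4·(17,-1) = (4.2500,-0.2500)
o1: d²=65 > ρ²=60 → inactive
o2: d²=10 ≤ ρ²=60; F_rep = 9·(-1,-3)/10² = (-0.0900,-0.2700)
o3: d²=328 > ρ²=60 → inactive
F = F_att + ΣF_rep = (4.1600,-0.5200)
Δp = p'−p = (0.4160,-0.0520); α = Δx/Fx = (52/125) / (104/25) = 1/10
check: Δy/Fy = (-13/250) / (-13/25) = 1/10 ✓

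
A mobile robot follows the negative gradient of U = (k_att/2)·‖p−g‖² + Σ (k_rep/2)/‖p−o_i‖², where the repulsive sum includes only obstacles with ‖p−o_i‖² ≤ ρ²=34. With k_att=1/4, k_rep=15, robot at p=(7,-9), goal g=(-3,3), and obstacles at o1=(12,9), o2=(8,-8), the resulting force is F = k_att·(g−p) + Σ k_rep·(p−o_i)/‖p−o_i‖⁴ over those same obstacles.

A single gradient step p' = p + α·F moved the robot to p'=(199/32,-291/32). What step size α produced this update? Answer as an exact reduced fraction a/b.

α = 1/8

F_att = 1/4·(g−p) = 1/4·(-10,12) = (-2.5000,3.0000)
o1: d²=349 > ρ²=34 → inactive
o2: d²=2 ≤ ρ²=34; F_rep = 15·(-1,-1)/2² = (-3.7500,-3.7500)
F = F_att + ΣF_rep = (-6.2500,-0.7500)
Δp = p'−p = (-0.7812,-0.0938); α = Δx/Fx = (-25/32) / (-25/4) = 1/8
check: Δy/Fy = (-3/32) / (-3/4) = 1/8 ✓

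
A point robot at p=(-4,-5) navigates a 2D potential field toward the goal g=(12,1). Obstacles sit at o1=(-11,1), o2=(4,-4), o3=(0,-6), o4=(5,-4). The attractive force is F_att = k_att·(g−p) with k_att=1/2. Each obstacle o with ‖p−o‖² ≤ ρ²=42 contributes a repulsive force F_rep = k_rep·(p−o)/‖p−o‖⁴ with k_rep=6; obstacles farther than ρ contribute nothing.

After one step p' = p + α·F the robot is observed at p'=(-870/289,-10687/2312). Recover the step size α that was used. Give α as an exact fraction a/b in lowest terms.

α = 1/8

F_att = 1/2·(g−p) = 1/2·(16,6) = (8.0000,3.0000)
o1: d²=85 > ρ²=42 → inactive
o2: d²=65 > ρ²=42 → inactive
o3: d²=17 ≤ ρ²=42; F_rep = 6·(-4,1)/17² = (-0.0830,0.0208)
o4: d²=82 > ρ²=42 → inactive
F = F_att + ΣF_rep = (7.9170,3.0208)
Δp = p'−p = (0.9896,0.3776); α = Δx/Fx = (286/289) / (2288/289) = 1/8
check: Δy/Fy = (873/2312) / (873/289) = 1/8 ✓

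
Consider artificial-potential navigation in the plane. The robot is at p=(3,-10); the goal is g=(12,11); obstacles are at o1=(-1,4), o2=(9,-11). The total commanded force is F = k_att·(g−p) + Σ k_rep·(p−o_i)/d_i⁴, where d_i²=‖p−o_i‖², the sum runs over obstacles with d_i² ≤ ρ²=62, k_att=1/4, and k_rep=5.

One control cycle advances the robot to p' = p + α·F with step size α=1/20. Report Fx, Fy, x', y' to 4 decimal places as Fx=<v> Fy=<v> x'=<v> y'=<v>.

Fx=2.2281 Fy=5.2537 x'=3.1114 y'=-9.7373

F_att = 1/4·(g−p) = 1/4·(9,21) = (2.2500,5.2500)
o1: d²=212 > ρ²=62 → inactive
o2: d²=37 ≤ ρ²=62; F_rep = 5·(-6,1)/37² = (-0.0219,0.0037)
F = F_att + ΣF_rep = (2.2281,5.2537)
p' = p + 1/20·F = (3.1114,-9.7373)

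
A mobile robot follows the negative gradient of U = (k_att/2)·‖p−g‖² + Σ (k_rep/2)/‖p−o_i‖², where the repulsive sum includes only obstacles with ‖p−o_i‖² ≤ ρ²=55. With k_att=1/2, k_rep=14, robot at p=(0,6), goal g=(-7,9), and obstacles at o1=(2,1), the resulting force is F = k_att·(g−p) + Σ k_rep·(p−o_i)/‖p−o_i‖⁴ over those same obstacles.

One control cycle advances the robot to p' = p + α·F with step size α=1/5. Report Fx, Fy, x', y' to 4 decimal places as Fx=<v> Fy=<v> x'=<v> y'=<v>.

F_att = 1/2·(g−p) = 1/2·(-7,3) = (-3.5000,1.5000)
o1: d²=29 ≤ ρ²=55; F_rep = 14·(-2,5)/29² = (-0.0333,0.0832)
F = F_att + ΣF_rep = (-3.5333,1.5832)
p' = p + 1/5·F = (-0.7067,6.3166)

Fx=-3.5333 Fy=1.5832 x'=-0.7067 y'=6.3166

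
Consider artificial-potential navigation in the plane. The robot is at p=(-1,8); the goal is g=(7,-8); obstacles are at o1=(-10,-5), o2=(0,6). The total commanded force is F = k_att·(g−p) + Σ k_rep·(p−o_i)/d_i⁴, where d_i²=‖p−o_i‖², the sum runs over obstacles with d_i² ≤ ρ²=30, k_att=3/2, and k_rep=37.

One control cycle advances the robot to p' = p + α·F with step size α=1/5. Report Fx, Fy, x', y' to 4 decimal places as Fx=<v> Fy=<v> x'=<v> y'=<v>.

Fx=10.5200 Fy=-21.0400 x'=1.1040 y'=3.7920

F_att = 3/2·(g−p) = 3/2·(8,-16) = (12.0000,-24.0000)
o1: d²=250 > ρ²=30 → inactive
o2: d²=5 ≤ ρ²=30; F_rep = 37·(-1,2)/5² = (-1.4800,2.9600)
F = F_att + ΣF_rep = (10.5200,-21.0400)
p' = p + 1/5·F = (1.1040,3.7920)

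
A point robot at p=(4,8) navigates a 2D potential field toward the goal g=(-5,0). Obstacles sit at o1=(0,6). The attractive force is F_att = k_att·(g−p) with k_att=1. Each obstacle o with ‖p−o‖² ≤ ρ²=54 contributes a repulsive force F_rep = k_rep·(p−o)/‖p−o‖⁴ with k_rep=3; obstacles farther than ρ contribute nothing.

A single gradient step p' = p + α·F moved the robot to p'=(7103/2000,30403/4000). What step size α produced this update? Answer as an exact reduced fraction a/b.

F_att = 1·(g−p) = 1·(-9,-8) = (-9.0000,-8.0000)
o1: d²=20 ≤ ρ²=54; F_rep = 3·(4,2)/20² = (0.0300,0.0150)
F = F_att + ΣF_rep = (-8.9700,-7.9850)
Δp = p'−p = (-0.4485,-0.3992); α = Δx/Fx = (-897/2000) / (-897/100) = 1/20
check: Δy/Fy = (-1597/4000) / (-1597/200) = 1/20 ✓

α = 1/20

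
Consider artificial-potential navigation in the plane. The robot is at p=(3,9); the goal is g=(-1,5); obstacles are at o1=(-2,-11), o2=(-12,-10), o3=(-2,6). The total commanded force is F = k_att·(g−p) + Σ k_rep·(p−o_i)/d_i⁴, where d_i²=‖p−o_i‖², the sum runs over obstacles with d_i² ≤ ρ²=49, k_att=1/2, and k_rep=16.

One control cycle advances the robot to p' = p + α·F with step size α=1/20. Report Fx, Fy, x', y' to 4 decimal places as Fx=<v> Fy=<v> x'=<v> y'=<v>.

F_att = 1/2·(g−p) = 1/2·(-4,-4) = (-2.0000,-2.0000)
o1: d²=425 > ρ²=49 → inactive
o2: d²=586 > ρ²=49 → inactive
o3: d²=34 ≤ ρ²=49; F_rep = 16·(5,3)/34² = (0.0692,0.0415)
F = F_att + ΣF_rep = (-1.9308,-1.9585)
p' = p + 1/20·F = (2.9035,8.9021)

Fx=-1.9308 Fy=-1.9585 x'=2.9035 y'=8.9021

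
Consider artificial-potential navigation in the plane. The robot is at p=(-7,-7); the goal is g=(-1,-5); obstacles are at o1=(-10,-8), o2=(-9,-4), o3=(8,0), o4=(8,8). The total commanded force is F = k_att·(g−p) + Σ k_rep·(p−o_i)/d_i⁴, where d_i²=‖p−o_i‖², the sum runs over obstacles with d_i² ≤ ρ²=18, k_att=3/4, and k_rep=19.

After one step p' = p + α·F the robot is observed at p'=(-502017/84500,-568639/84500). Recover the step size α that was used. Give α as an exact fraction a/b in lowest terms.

F_att = 3/4·(g−p) = 3/4·(6,2) = (4.5000,1.5000)
o1: d²=10 ≤ ρ²=18; F_rep = 19·(3,1)/10² = (0.5700,0.1900)
o2: d²=13 ≤ ρ²=18; F_rep = 19·(2,-3)/13² = (0.2249,-0.3373)
o3: d²=274 > ρ²=18 → inactive
o4: d²=450 > ρ²=18 → inactive
F = F_att + ΣF_rep = (5.2949,1.3527)
Δp = p'−p = (1.0590,0.2705); α = Δx/Fx = (89483/84500) / (89483/16900) = 1/5
check: Δy/Fy = (22861/84500) / (22861/16900) = 1/5 ✓

α = 1/5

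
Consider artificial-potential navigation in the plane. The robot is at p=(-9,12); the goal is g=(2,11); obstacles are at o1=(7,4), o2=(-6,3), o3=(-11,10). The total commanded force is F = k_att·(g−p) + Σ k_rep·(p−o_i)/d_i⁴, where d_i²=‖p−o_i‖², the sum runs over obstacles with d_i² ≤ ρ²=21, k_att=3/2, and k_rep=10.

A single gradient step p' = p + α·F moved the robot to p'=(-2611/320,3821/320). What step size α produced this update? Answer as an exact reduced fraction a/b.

α = 1/20

F_att = 3/2·(g−p) = 3/2·(11,-1) = (16.5000,-1.5000)
o1: d²=320 > ρ²=21 → inactive
o2: d²=90 > ρ²=21 → inactive
o3: d²=8 ≤ ρ²=21; F_rep = 10·(2,2)/8² = (0.3125,0.3125)
F = F_att + ΣF_rep = (16.8125,-1.1875)
Δp = p'−p = (0.8406,-0.0594); α = Δx/Fx = (269/320) / (269/16) = 1/20
check: Δy/Fy = (-19/320) / (-19/16) = 1/20 ✓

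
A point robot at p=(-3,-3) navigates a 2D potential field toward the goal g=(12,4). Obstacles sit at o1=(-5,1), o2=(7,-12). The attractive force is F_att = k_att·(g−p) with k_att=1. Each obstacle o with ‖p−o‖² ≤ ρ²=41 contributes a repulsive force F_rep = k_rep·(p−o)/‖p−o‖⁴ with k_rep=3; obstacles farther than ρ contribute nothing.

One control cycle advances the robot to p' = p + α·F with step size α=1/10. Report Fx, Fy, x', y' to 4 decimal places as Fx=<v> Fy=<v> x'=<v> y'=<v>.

Fx=15.0150 Fy=6.9700 x'=-1.4985 y'=-2.3030

F_att = 1·(g−p) = 1·(15,7) = (15.0000,7.0000)
o1: d²=20 ≤ ρ²=41; F_rep = 3·(2,-4)/20² = (0.0150,-0.0300)
o2: d²=181 > ρ²=41 → inactive
F = F_att + ΣF_rep = (15.0150,6.9700)
p' = p + 1/10·F = (-1.4985,-2.3030)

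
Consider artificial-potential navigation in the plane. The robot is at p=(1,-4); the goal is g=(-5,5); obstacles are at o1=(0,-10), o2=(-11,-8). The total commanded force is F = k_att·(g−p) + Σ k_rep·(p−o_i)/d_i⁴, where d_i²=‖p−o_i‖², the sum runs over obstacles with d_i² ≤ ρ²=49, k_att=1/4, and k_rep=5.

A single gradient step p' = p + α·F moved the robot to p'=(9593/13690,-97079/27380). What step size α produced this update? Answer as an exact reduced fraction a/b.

α = 1/5

F_att = 1/4·(g−p) = 1/4·(-6,9) = (-1.5000,2.2500)
o1: d²=37 ≤ ρ²=49; F_rep = 5·(1,6)/37² = (0.0037,0.0219)
o2: d²=160 > ρ²=49 → inactive
F = F_att + ΣF_rep = (-1.4963,2.2719)
Δp = p'−p = (-0.2993,0.4544); α = Δx/Fx = (-4097/13690) / (-4097/2738) = 1/5
check: Δy/Fy = (12441/27380) / (12441/5476) = 1/5 ✓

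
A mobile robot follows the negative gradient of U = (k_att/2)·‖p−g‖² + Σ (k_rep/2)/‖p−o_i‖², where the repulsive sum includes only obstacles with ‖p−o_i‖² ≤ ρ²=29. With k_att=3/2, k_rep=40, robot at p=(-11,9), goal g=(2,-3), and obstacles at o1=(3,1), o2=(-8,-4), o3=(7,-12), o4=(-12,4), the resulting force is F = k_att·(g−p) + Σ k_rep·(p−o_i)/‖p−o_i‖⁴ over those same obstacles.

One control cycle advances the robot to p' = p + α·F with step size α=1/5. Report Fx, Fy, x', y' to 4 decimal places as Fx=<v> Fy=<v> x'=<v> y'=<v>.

Fx=19.5592 Fy=-17.7041 x'=-7.0882 y'=5.4592

F_att = 3/2·(g−p) = 3/2·(13,-12) = (19.5000,-18.0000)
o1: d²=260 > ρ²=29 → inactive
o2: d²=178 > ρ²=29 → inactive
o3: d²=765 > ρ²=29 → inactive
o4: d²=26 ≤ ρ²=29; F_rep = 40·(1,5)/26² = (0.0592,0.2959)
F = F_att + ΣF_rep = (19.5592,-17.7041)
p' = p + 1/5·F = (-7.0882,5.4592)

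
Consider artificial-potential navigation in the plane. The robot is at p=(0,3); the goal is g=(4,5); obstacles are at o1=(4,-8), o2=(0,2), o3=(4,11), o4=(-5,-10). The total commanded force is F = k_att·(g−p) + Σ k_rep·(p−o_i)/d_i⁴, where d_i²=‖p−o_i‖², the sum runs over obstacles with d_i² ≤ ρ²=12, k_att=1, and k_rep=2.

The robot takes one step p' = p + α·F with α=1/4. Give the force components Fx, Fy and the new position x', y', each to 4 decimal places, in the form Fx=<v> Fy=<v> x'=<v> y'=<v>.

Fx=4.0000 Fy=4.0000 x'=1.0000 y'=4.0000

F_att = 1·(g−p) = 1·(4,2) = (4.0000,2.0000)
o1: d²=137 > ρ²=12 → inactive
o2: d²=1 ≤ ρ²=12; F_rep = 2·(0,1)/1² = (0.0000,2.0000)
o3: d²=80 > ρ²=12 → inactive
o4: d²=194 > ρ²=12 → inactive
F = F_att + ΣF_rep = (4.0000,4.0000)
p' = p + 1/4·F = (1.0000,4.0000)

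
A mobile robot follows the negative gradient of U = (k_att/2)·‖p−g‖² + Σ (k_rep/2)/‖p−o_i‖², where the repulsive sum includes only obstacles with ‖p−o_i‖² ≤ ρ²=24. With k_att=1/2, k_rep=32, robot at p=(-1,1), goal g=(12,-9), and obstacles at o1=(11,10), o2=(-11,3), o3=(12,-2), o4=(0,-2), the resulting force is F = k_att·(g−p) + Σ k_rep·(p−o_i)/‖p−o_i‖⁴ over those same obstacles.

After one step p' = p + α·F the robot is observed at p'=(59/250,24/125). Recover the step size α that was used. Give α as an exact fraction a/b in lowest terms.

α = 1/5

F_att = 1/2·(g−p) = 1/2·(13,-10) = (6.5000,-5.0000)
o1: d²=225 > ρ²=24 → inactive
o2: d²=104 > ρ²=24 → inactive
o3: d²=178 > ρ²=24 → inactive
o4: d²=10 ≤ ρ²=24; F_rep = 32·(-1,3)/10² = (-0.3200,0.9600)
F = F_att + ΣF_rep = (6.1800,-4.0400)
Δp = p'−p = (1.2360,-0.8080); α = Δx/Fx = (309/250) / (309/50) = 1/5
check: Δy/Fy = (-101/125) / (-101/25) = 1/5 ✓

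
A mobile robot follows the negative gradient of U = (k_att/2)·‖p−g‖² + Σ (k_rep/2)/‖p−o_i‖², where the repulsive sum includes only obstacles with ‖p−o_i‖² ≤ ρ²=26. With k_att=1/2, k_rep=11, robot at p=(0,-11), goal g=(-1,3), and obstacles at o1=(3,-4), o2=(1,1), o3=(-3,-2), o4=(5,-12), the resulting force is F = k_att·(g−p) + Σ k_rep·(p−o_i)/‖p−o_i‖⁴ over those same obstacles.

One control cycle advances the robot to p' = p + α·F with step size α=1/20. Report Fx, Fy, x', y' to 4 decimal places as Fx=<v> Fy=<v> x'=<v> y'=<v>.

Fx=-0.5814 Fy=7.0163 x'=-0.0291 y'=-10.6492

F_att = 1/2·(g−p) = 1/2·(-1,14) = (-0.5000,7.0000)
o1: d²=58 > ρ²=26 → inactive
o2: d²=145 > ρ²=26 → inactive
o3: d²=90 > ρ²=26 → inactive
o4: d²=26 ≤ ρ²=26; F_rep = 11·(-5,1)/26² = (-0.0814,0.0163)
F = F_att + ΣF_rep = (-0.5814,7.0163)
p' = p + 1/20·F = (-0.0291,-10.6492)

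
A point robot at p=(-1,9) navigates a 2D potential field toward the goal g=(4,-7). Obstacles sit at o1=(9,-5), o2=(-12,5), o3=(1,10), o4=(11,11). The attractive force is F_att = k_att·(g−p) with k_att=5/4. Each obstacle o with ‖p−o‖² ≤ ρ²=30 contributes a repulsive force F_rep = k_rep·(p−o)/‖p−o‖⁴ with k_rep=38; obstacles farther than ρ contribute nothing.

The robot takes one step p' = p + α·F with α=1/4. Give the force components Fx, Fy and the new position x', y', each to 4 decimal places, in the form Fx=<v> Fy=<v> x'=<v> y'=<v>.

Fx=3.2100 Fy=-21.5200 x'=-0.1975 y'=3.6200

F_att = 5/4·(g−p) = 5/4·(5,-16) = (6.2500,-20.0000)
o1: d²=296 > ρ²=30 → inactive
o2: d²=137 > ρ²=30 → inactive
o3: d²=5 ≤ ρ²=30; F_rep = 38·(-2,-1)/5² = (-3.0400,-1.5200)
o4: d²=148 > ρ²=30 → inactive
F = F_att + ΣF_rep = (3.2100,-21.5200)
p' = p + 1/4·F = (-0.1975,3.6200)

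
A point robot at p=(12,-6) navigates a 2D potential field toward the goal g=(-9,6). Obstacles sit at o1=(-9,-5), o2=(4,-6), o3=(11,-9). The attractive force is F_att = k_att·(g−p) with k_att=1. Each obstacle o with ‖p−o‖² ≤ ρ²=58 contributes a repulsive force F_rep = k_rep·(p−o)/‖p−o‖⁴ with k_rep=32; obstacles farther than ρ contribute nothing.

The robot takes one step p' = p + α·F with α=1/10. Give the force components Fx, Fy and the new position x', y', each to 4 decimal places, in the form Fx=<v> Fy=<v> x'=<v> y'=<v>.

F_att = 1·(g−p) = 1·(-21,12) = (-21.0000,12.0000)
o1: d²=442 > ρ²=58 → inactive
o2: d²=64 > ρ²=58 → inactive
o3: d²=10 ≤ ρ²=58; F_rep = 32·(1,3)/10² = (0.3200,0.9600)
F = F_att + ΣF_rep = (-20.6800,12.9600)
p' = p + 1/10·F = (9.9320,-4.7040)

Fx=-20.6800 Fy=12.9600 x'=9.9320 y'=-4.7040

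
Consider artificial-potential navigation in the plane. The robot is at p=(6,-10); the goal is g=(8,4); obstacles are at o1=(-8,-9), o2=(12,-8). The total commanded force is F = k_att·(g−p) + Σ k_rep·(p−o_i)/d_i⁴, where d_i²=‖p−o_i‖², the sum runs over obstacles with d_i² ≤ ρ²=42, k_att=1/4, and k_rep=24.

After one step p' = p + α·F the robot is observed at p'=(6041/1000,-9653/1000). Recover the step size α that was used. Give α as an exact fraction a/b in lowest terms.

F_att = 1/4·(g−p) = 1/4·(2,14) = (0.5000,3.5000)
o1: d²=197 > ρ²=42 → inactive
o2: d²=40 ≤ ρ²=42; F_rep = 24·(-6,-2)/40² = (-0.0900,-0.0300)
F = F_att + ΣF_rep = (0.4100,3.4700)
Δp = p'−p = (0.0410,0.3470); α = Δx/Fx = (41/1000) / (41/100) = 1/10
check: Δy/Fy = (347/1000) / (347/100) = 1/10 ✓

α = 1/10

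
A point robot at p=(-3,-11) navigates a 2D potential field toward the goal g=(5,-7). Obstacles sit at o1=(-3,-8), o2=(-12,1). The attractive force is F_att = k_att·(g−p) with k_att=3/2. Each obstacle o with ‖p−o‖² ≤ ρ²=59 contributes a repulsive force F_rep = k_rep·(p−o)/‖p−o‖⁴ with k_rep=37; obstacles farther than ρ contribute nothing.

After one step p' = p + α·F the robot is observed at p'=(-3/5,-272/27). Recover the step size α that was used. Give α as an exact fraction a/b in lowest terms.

α = 1/5

F_att = 3/2·(g−p) = 3/2·(8,4) = (12.0000,6.0000)
o1: d²=9 ≤ ρ²=59; F_rep = 37·(0,-3)/9² = (0.0000,-1.3704)
o2: d²=225 > ρ²=59 → inactive
F = F_att + ΣF_rep = (12.0000,4.6296)
Δp = p'−p = (2.4000,0.9259); α = Δx/Fx = (12/5) / (12) = 1/5
check: Δy/Fy = (25/27) / (125/27) = 1/5 ✓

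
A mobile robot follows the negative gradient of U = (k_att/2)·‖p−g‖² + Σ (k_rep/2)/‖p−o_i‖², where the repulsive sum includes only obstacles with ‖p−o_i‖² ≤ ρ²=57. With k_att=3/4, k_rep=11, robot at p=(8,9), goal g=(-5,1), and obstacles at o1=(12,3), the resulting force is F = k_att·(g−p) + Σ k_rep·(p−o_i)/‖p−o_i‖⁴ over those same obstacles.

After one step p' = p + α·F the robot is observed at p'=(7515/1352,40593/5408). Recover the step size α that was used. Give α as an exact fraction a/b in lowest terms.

α = 1/4

F_att = 3/4·(g−p) = 3/4·(-13,-8) = (-9.7500,-6.0000)
o1: d²=52 ≤ ρ²=57; F_rep = 11·(-4,6)/52² = (-0.0163,0.0244)
F = F_att + ΣF_rep = (-9.7663,-5.9756)
Δp = p'−p = (-2.4416,-1.4939); α = Δx/Fx = (-3301/1352) / (-3301/338) = 1/4
check: Δy/Fy = (-8079/5408) / (-8079/1352) = 1/4 ✓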